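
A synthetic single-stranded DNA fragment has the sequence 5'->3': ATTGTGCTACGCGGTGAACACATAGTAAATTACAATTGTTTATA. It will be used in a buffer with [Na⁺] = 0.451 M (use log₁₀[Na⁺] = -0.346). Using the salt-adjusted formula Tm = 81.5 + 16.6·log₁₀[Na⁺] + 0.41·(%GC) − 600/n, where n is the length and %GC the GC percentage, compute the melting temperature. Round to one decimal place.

75.2°C

Length n = 44. C=6, T=15, A=15, G=8
G+C = 14, so %GC = 14/44 × 100 = 31.818%
Salt term: 16.6 × (-0.346) = -5.744
GC term: 0.41 × 31.818 = 13.045; length term: −600/44 = −13.636
Tm = 81.5 + (-5.744) + 13.045 − 13.636 = 75.165 → 75.2°C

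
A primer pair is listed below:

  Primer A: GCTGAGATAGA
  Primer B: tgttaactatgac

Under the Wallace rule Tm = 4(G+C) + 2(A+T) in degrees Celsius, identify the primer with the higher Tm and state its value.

Primer A: A+T=6, G+C=5 → Tm = 2(6)+4(5) = 32°C
Primer B: A+T=9, G+C=4 → Tm = 2(9)+4(4) = 34°C
32°C vs 34°C → primer B is higher.

Primer B, 34°C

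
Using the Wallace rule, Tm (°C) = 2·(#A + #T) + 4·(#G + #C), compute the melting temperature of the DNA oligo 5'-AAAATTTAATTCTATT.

34°C

A=7, T=8, C=1, G=0
AT pairs contribute 15, GC pairs contribute 1.
Tm = 2(15) + 4(1) = 30 + 4 = 34°C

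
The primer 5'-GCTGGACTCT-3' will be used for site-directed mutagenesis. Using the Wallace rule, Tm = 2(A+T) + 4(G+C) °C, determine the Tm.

32°C

Base counts: C=3, A=1, T=3, G=3
So N_AT = 4 and N_GC = 6.
Tm = 2(4) + 4(6) = 8 + 24 = 32°C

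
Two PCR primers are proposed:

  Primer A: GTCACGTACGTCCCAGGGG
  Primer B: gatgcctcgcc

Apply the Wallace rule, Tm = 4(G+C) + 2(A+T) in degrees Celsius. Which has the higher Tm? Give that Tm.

Primer A: A+T=6, G+C=13 → Tm = 2(6)+4(13) = 64°C
Primer B: A+T=3, G+C=8 → Tm = 2(3)+4(8) = 38°C
64°C vs 38°C → primer A is higher.

Primer A, 64°C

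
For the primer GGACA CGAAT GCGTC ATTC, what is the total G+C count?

Counting bases: C=5, G=5, T=4, A=5
G+C = 5 + 5 = 10

10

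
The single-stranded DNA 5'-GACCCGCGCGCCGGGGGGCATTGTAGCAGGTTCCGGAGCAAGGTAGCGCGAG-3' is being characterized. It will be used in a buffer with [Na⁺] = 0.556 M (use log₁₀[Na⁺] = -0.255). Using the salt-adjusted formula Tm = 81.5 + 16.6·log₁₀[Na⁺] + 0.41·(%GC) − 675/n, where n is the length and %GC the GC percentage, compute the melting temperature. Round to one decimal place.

Length n = 52. C=14, T=6, G=23, A=9
G+C = 37, so %GC = 37/52 × 100 = 71.154%
Salt term: 16.6 × (-0.255) = -4.233
GC term: 0.41 × 71.154 = 29.173; length term: −675/52 = −12.981
Tm = 81.5 + (-4.233) + 29.173 − 12.981 = 93.459 → 93.5°C

93.5°C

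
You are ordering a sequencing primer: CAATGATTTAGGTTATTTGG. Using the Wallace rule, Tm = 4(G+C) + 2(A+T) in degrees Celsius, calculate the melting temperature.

52°C

Counting bases: A=5, G=5, C=1, T=9
A+T = 14, G+C = 6
Tm = 4·6 + 2·14 = 24 + 28 = 52°C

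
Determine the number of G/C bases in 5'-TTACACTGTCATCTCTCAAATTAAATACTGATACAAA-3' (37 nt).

10

Base counts: A=15, G=2, T=12, C=8
Total G or C: 2 + 8 = 10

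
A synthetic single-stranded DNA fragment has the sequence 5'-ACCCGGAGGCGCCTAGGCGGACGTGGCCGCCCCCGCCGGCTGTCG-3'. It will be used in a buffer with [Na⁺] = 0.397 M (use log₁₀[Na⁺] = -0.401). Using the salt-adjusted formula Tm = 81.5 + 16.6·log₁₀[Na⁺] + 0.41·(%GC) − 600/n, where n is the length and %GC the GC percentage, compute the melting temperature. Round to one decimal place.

95.2°C

Length n = 45. Scanning the sequence gives G=18, T=4, A=4, C=19.
G+C = 37, so %GC = 37/45 × 100 = 82.222%
Salt term: 16.6 × (-0.401) = -6.657
GC term: 0.41 × 82.222 = 33.711; length term: −600/45 = −13.333
Tm = 81.5 + (-6.657) + 33.711 − 13.333 = 95.221 → 95.2°C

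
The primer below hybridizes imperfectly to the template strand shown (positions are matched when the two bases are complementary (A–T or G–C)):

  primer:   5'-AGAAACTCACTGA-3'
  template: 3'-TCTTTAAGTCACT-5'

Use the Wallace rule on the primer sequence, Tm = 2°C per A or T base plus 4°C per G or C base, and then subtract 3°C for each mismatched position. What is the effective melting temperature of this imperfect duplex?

30°C

Primer base counts: A=6, T=2, G=2, C=3 → A+T=8, G+C=5
Perfect-match Tm = 2(8) + 4(5) = 16 + 20 = 36°C
Mismatches (positions where the bases are not complementary): 2 (at positions 6, 10)
Effective Tm = 36 − 2×3 = 36 − 6 = 30°C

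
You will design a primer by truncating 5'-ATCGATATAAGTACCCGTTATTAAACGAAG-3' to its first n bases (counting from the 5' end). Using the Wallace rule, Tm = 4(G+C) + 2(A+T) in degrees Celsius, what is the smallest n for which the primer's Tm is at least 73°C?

n = 28

First 27 bases: ATCGATATAAGTACCCGTTATTAAACG → Tm = 72°C (< 73°C)
First 28 bases: ATCGATATAAGTACCCGTTATTAAACGA → Tm = 74°C (≥ 73°C)
Since every base adds ≥2°C, Tm only increases with n, so the threshold is first crossed at n = 28.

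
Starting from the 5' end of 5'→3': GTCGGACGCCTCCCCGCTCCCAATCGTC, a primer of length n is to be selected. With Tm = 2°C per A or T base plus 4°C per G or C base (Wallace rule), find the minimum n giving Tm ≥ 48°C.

n = 14

First 13 bases: GTCGGACGCCTCC → Tm = 46°C (< 48°C)
First 14 bases: GTCGGACGCCTCCC → Tm = 50°C (≥ 48°C)
Since every base adds ≥2°C, Tm only increases with n, so the threshold is first crossed at n = 14.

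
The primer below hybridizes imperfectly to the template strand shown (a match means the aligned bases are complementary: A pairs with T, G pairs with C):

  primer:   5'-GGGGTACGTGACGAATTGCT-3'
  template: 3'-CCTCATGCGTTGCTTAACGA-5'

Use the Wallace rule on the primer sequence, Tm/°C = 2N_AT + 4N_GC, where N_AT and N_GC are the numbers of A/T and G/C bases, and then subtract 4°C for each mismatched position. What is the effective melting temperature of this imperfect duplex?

50°C

Primer base counts: A=4, T=5, G=8, C=3 → A+T=9, G+C=11
Perfect-match Tm = 2(9) + 4(11) = 18 + 44 = 62°C
Mismatches (positions where the bases are not complementary): 3 (at positions 3, 9, 10)
Effective Tm = 62 − 3×4 = 62 − 12 = 50°C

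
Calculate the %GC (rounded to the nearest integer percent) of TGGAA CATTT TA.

25%

Scanning the sequence gives A=4, T=5, C=1, G=2.
G+C = 2 + 1 = 3 out of 12 bases
%GC = 3/12 × 100 = 25% ≈ 25%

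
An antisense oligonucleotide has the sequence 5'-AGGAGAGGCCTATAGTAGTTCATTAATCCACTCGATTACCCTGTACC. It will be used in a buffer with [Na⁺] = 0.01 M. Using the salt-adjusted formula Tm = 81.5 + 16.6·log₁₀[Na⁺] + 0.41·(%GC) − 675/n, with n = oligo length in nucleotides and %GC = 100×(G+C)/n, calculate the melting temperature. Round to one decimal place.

52.3°C

Length n = 47. T=13, C=12, G=9, A=13
G+C = 21, so %GC = 21/47 × 100 = 44.681%
Salt term: 16.6 × (-2) = -33.2
GC term: 0.41 × 44.681 = 18.319; length term: −675/47 = −14.362
Tm = 81.5 + (-33.2) + 18.319 − 14.362 = 52.257 → 52.3°C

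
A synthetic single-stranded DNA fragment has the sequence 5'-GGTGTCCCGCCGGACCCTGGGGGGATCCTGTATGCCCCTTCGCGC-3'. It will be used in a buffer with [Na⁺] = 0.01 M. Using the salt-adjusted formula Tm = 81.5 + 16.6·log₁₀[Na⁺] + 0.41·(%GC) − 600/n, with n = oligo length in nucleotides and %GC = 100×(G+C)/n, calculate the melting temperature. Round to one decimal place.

Length n = 45. Base counts: C=17, G=16, A=3, T=9
G+C = 33, so %GC = 33/45 × 100 = 73.333%
Salt term: 16.6 × (-2) = -33.2
GC term: 0.41 × 73.333 = 30.067; length term: −600/45 = −13.333
Tm = 81.5 + (-33.2) + 30.067 − 13.333 = 65.034 → 65.0°C

65.0°C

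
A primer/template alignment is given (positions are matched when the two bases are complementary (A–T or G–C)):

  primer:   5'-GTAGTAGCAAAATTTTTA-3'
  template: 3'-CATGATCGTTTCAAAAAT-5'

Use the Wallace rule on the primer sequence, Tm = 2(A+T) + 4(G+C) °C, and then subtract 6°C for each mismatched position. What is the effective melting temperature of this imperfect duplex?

Primer base counts: A=7, T=7, G=3, C=1 → A+T=14, G+C=4
Perfect-match Tm = 2(14) + 4(4) = 28 + 16 = 44°C
Mismatches (positions where the bases are not complementary): 2 (at positions 4, 12)
Effective Tm = 44 − 2×6 = 44 − 12 = 32°C

32°C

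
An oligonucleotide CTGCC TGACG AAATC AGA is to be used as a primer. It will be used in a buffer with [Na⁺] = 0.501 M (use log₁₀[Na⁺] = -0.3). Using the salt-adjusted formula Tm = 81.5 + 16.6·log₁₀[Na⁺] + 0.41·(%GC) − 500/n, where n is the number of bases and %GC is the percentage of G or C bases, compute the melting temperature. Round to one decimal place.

69.2°C

Length n = 18. Base counts: C=5, T=3, A=6, G=4
G+C = 9, so %GC = 9/18 × 100 = 50%
Salt term: 16.6 × (-0.3) = -4.98
GC term: 0.41 × 50 = 20.5; length term: −500/18 = −27.778
Tm = 81.5 + (-4.98) + 20.5 − 27.778 = 69.242 → 69.2°C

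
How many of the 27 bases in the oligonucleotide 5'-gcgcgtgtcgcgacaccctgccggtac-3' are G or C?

20

Scanning the sequence gives C=11, T=4, G=9, A=3.
G+C = 9 + 11 = 20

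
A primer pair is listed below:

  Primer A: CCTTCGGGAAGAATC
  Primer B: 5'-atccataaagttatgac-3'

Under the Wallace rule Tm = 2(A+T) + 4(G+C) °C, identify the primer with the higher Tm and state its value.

Primer A: A+T=7, G+C=8 → Tm = 2(7)+4(8) = 46°C
Primer B: A+T=12, G+C=5 → Tm = 2(12)+4(5) = 44°C
46°C vs 44°C → primer A is higher.

Primer A, 46°C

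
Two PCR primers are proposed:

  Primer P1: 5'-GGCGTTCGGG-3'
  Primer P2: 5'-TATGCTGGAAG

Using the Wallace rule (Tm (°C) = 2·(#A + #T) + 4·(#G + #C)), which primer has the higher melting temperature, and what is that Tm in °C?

Primer P1: A+T=2, G+C=8 → Tm = 2(2)+4(8) = 36°C
Primer P2: A+T=6, G+C=5 → Tm = 2(6)+4(5) = 32°C
36°C vs 32°C → primer P1 is higher.

Primer P1, 36°C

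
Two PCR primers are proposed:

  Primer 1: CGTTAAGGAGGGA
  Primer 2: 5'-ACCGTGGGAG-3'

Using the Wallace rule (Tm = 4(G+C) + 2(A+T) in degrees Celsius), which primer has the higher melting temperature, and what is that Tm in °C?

Primer 1: A+T=6, G+C=7 → Tm = 2(6)+4(7) = 40°C
Primer 2: A+T=3, G+C=7 → Tm = 2(3)+4(7) = 34°C
40°C vs 34°C → primer 1 is higher.

Primer 1, 40°C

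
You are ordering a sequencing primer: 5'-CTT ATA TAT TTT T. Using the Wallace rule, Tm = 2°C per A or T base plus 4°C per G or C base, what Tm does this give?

28°C

Scanning the sequence gives C=1, G=0, T=9, A=3.
A+T = 12, G+C = 1
Tm = 2×12 + 4×1 = 28°C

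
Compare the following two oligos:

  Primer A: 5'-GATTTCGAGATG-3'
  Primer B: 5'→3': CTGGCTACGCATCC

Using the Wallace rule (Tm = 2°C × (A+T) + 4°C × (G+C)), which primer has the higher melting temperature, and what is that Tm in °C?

Primer B, 46°C

Primer A: A+T=7, G+C=5 → Tm = 2(7)+4(5) = 34°C
Primer B: A+T=5, G+C=9 → Tm = 2(5)+4(9) = 46°C
34°C vs 46°C → primer B is higher.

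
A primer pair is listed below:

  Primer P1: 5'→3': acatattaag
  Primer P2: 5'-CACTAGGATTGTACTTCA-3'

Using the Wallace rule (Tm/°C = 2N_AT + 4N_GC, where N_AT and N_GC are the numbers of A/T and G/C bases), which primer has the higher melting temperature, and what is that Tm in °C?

Primer P2, 50°C

Primer P1: A+T=8, G+C=2 → Tm = 2(8)+4(2) = 24°C
Primer P2: A+T=11, G+C=7 → Tm = 2(11)+4(7) = 50°C
24°C vs 50°C → primer P2 is higher.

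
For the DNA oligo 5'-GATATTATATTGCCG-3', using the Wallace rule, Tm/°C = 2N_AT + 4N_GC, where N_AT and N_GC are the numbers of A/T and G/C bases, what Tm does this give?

G=3, A=4, C=2, T=6
A+T = 10, G+C = 5
Tm = 2(10) + 4(5) = 20 + 20 = 40°C

40°C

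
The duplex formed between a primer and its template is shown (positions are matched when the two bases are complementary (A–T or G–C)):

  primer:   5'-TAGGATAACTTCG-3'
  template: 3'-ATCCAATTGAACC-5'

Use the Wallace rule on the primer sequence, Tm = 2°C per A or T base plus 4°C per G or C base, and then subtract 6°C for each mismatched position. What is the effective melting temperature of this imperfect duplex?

Primer base counts: A=4, T=4, G=3, C=2 → A+T=8, G+C=5
Perfect-match Tm = 2(8) + 4(5) = 16 + 20 = 36°C
Mismatches (positions where the bases are not complementary): 2 (at positions 5, 12)
Effective Tm = 36 − 2×6 = 36 − 12 = 24°C

24°C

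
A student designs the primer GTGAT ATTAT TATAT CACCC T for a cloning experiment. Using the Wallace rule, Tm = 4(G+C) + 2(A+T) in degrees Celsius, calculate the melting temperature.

Counting bases: A=6, T=9, G=2, C=4
AT pairs contribute 15, GC pairs contribute 6.
Tm = 4·6 + 2·15 = 24 + 30 = 54°C

54°C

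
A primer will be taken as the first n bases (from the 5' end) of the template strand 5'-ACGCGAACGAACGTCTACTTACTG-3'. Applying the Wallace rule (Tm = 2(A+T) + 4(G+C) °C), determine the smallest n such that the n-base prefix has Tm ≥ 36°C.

First 11 bases: ACGCGAACGAA → Tm = 34°C (< 36°C)
First 12 bases: ACGCGAACGAAC → Tm = 38°C (≥ 36°C)
Since every base adds ≥2°C, Tm only increases with n, so the threshold is first crossed at n = 12.

n = 12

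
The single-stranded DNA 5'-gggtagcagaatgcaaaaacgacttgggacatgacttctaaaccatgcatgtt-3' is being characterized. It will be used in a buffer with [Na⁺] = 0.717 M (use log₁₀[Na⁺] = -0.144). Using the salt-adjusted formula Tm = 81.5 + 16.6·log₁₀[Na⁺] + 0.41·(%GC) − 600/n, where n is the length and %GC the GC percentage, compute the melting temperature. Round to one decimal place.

Length n = 53. Scanning the sequence gives T=12, A=18, C=10, G=13.
G+C = 23, so %GC = 23/53 × 100 = 43.396%
Salt term: 16.6 × (-0.144) = -2.39
GC term: 0.41 × 43.396 = 17.792; length term: −600/53 = −11.321
Tm = 81.5 + (-2.39) + 17.792 − 11.321 = 85.581 → 85.6°C

85.6°C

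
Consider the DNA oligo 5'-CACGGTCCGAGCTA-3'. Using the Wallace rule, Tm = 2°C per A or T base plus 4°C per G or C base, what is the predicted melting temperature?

46°C

Scanning the sequence gives A=3, G=4, C=5, T=2.
A+T = 5, G+C = 9
Tm = 2(5) + 4(9) = 10 + 36 = 46°C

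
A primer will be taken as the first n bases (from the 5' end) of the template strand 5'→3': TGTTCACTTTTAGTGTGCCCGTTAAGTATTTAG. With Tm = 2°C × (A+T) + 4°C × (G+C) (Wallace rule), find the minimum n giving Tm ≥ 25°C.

n = 10

First 9 bases: TGTTCACTT → Tm = 24°C (< 25°C)
First 10 bases: TGTTCACTTT → Tm = 26°C (≥ 25°C)
Each additional base adds 2°C (A/T) or 4°C (G/C), so Tm is non-decreasing in n; n = 10 is the first length to reach 25°C.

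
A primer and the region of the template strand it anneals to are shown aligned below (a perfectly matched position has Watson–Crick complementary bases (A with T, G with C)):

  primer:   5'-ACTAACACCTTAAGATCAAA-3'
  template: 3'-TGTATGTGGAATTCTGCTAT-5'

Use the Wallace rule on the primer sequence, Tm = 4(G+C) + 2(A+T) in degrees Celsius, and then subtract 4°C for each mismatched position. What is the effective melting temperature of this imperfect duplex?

Primer base counts: A=10, T=4, G=1, C=5 → A+T=14, G+C=6
Perfect-match Tm = 2(14) + 4(6) = 28 + 24 = 52°C
Mismatches (positions where the bases are not complementary): 5 (at positions 3, 4, 16, 17, 19)
Effective Tm = 52 − 5×4 = 52 − 20 = 32°C

32°C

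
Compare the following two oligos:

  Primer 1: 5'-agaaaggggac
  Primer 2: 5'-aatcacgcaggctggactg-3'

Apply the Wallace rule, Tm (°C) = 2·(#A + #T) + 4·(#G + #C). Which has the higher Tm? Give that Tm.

Primer 1: A+T=5, G+C=6 → Tm = 2(5)+4(6) = 34°C
Primer 2: A+T=8, G+C=11 → Tm = 2(8)+4(11) = 60°C
34°C vs 60°C → primer 2 is higher.

Primer 2, 60°C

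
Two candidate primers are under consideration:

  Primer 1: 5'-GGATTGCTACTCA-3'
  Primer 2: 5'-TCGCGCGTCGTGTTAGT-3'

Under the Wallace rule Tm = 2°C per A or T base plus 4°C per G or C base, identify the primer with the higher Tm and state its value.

Primer 2, 54°C

Primer 1: A+T=7, G+C=6 → Tm = 2(7)+4(6) = 38°C
Primer 2: A+T=7, G+C=10 → Tm = 2(7)+4(10) = 54°C
38°C vs 54°C → primer 2 is higher.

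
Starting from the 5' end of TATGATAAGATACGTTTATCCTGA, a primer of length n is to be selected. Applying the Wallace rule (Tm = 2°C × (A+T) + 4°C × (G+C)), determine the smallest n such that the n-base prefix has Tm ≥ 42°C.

First 16 bases: TATGATAAGATACGTT → Tm = 40°C (< 42°C)
First 17 bases: TATGATAAGATACGTTT → Tm = 42°C (≥ 42°C)
Since every base adds ≥2°C, Tm only increases with n, so the threshold is first crossed at n = 17.

n = 17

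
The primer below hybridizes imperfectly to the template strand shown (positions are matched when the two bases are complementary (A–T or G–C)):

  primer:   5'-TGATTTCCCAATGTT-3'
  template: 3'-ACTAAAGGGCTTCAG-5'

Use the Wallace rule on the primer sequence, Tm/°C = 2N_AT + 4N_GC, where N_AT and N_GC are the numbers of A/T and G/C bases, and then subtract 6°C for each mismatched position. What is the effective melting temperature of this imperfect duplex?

22°C

Primer base counts: A=3, T=7, G=2, C=3 → A+T=10, G+C=5
Perfect-match Tm = 2(10) + 4(5) = 20 + 20 = 40°C
Mismatches (positions where the bases are not complementary): 3 (at positions 10, 12, 15)
Effective Tm = 40 − 3×6 = 40 − 18 = 22°C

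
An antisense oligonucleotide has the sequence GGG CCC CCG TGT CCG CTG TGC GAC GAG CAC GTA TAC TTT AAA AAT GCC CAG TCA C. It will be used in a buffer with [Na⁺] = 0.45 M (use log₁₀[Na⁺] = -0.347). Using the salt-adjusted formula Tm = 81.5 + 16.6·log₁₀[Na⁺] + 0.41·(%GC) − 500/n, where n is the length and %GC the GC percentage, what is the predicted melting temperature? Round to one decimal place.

90.5°C

Length n = 55. T=11, G=14, C=18, A=12
G+C = 32, so %GC = 32/55 × 100 = 58.182%
Salt term: 16.6 × (-0.347) = -5.76
GC term: 0.41 × 58.182 = 23.855; length term: −500/55 = −9.091
Tm = 81.5 + (-5.76) + 23.855 − 9.091 = 90.504 → 90.5°C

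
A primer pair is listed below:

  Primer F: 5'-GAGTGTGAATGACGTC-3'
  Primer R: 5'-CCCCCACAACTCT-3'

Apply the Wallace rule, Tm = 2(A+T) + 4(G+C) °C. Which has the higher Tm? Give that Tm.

Primer F: A+T=8, G+C=8 → Tm = 2(8)+4(8) = 48°C
Primer R: A+T=5, G+C=8 → Tm = 2(5)+4(8) = 42°C
48°C vs 42°C → primer F is higher.

Primer F, 48°C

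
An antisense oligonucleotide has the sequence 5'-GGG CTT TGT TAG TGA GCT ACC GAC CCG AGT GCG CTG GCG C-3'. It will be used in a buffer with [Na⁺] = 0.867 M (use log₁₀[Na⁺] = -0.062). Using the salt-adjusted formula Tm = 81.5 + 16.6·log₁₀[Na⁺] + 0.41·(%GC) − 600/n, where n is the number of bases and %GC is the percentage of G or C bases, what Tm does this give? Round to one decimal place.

92.1°C

Length n = 40. Counting bases: G=15, T=9, C=11, A=5
G+C = 26, so %GC = 26/40 × 100 = 65%
Salt term: 16.6 × (-0.062) = -1.029
GC term: 0.41 × 65 = 26.65; length term: −600/40 = −15
Tm = 81.5 + (-1.029) + 26.65 − 15 = 92.121 → 92.1°C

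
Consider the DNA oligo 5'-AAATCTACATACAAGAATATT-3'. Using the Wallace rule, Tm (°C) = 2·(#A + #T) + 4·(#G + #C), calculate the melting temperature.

50°C

Base counts: C=3, T=6, G=1, A=11
A+T = 17, G+C = 4
Tm = 4·4 + 2·17 = 16 + 34 = 50°C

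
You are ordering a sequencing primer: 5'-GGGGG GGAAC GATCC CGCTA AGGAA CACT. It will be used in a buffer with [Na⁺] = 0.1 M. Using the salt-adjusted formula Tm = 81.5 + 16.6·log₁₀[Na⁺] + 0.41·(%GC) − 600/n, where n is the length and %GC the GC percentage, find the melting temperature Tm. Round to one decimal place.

69.7°C

Length n = 29. Counting bases: A=8, G=11, C=7, T=3
G+C = 18, so %GC = 18/29 × 100 = 62.069%
Salt term: 16.6 × (-1) = -16.6
GC term: 0.41 × 62.069 = 25.448; length term: −600/29 = −20.69
Tm = 81.5 + (-16.6) + 25.448 − 20.69 = 69.658 → 69.7°C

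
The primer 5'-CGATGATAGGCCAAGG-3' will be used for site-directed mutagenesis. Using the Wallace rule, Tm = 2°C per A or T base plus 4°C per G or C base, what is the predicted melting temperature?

50°C

Scanning the sequence gives A=5, C=3, G=6, T=2.
So N_AT = 7 and N_GC = 9.
Tm = 2×7 + 4×9 = 50°C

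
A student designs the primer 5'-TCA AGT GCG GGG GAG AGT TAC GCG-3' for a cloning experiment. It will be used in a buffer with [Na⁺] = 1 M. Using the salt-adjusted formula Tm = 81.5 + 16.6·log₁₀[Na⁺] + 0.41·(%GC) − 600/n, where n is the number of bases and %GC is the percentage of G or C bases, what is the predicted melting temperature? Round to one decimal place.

Length n = 24. Counting bases: G=11, A=5, T=4, C=4
G+C = 15, so %GC = 15/24 × 100 = 62.5%
Salt term: 16.6 × (0) = 0
GC term: 0.41 × 62.5 = 25.625; length term: −600/24 = −25
Tm = 81.5 + (0) + 25.625 − 25 = 82.125 → 82.1°C

82.1°C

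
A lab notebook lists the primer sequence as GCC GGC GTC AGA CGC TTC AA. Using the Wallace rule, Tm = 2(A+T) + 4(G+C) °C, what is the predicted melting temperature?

66°C

Scanning the sequence gives C=7, T=3, G=6, A=4.
So N_AT = 7 and N_GC = 13.
Tm = 4·13 + 2·7 = 52 + 14 = 66°C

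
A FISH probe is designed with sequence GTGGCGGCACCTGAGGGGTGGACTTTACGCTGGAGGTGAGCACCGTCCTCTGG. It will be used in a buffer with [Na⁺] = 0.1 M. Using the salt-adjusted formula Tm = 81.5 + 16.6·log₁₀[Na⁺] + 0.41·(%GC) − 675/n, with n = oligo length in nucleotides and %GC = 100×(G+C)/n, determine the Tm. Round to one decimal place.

79.2°C

Length n = 53. Counting bases: A=7, C=13, G=22, T=11
G+C = 35, so %GC = 35/53 × 100 = 66.038%
Salt term: 16.6 × (-1) = -16.6
GC term: 0.41 × 66.038 = 27.076; length term: −675/53 = −12.736
Tm = 81.5 + (-16.6) + 27.076 − 12.736 = 79.24 → 79.2°C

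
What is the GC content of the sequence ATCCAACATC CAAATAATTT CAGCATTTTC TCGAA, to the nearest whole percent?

31%

T=11, C=9, A=13, G=2
G+C = 2 + 9 = 11 out of 35 bases
%GC = 11/35 × 100 = 31.43% ≈ 31%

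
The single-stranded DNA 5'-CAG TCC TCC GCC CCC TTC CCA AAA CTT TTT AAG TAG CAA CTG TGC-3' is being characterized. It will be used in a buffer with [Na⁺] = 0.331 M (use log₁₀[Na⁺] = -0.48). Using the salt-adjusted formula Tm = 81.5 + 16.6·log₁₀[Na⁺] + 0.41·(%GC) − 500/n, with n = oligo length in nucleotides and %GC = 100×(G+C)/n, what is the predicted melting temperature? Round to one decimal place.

Length n = 45. Base counts: T=12, A=10, G=6, C=17
G+C = 23, so %GC = 23/45 × 100 = 51.111%
Salt term: 16.6 × (-0.48) = -7.968
GC term: 0.41 × 51.111 = 20.956; length term: −500/45 = −11.111
Tm = 81.5 + (-7.968) + 20.956 − 11.111 = 83.377 → 83.4°C

83.4°C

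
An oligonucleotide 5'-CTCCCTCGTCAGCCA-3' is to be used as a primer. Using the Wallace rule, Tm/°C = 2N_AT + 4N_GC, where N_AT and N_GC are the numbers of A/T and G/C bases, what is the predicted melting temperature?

C=8, G=2, A=2, T=3
So N_AT = 5 and N_GC = 10.
Tm = 2(5) + 4(10) = 10 + 40 = 50°C

50°C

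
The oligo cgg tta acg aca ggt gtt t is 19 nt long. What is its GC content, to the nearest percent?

47%

T=6, C=3, G=6, A=4
G+C = 6 + 3 = 9 out of 19 bases
%GC = 9/19 × 100 = 47.37% ≈ 47%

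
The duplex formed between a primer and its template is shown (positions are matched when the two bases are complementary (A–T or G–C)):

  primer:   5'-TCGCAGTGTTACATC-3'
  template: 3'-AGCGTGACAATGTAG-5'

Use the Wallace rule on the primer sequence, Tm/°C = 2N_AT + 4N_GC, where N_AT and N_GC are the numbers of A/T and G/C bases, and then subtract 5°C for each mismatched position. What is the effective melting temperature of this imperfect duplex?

39°C

Primer base counts: A=3, T=5, G=3, C=4 → A+T=8, G+C=7
Perfect-match Tm = 2(8) + 4(7) = 16 + 28 = 44°C
Mismatches (positions where the bases are not complementary): 1 (at position 6)
Effective Tm = 44 − 1×5 = 44 − 5 = 39°C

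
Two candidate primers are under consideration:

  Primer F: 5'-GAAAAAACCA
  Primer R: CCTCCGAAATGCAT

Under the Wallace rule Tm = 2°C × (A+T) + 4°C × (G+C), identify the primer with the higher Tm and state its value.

Primer F: A+T=7, G+C=3 → Tm = 2(7)+4(3) = 26°C
Primer R: A+T=7, G+C=7 → Tm = 2(7)+4(7) = 42°C
26°C vs 42°C → primer R is higher.

Primer R, 42°C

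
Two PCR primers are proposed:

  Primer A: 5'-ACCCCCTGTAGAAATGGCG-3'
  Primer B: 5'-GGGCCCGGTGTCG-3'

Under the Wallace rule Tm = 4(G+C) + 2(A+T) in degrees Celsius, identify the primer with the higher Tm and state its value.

Primer A: A+T=8, G+C=11 → Tm = 2(8)+4(11) = 60°C
Primer B: A+T=2, G+C=11 → Tm = 2(2)+4(11) = 48°C
60°C vs 48°C → primer A is higher.

Primer A, 60°C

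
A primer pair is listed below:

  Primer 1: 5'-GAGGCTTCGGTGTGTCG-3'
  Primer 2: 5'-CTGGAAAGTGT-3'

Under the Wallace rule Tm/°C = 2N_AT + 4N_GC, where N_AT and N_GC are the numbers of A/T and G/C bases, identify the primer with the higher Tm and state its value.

Primer 1, 56°C

Primer 1: A+T=6, G+C=11 → Tm = 2(6)+4(11) = 56°C
Primer 2: A+T=6, G+C=5 → Tm = 2(6)+4(5) = 32°C
56°C vs 32°C → primer 1 is higher.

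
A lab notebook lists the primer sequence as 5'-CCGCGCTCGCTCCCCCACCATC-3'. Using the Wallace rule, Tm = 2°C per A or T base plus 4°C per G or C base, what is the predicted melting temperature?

78°C

Base counts: T=3, G=3, A=2, C=14
So N_AT = 5 and N_GC = 17.
Tm = 2×5 + 4×17 = 78°C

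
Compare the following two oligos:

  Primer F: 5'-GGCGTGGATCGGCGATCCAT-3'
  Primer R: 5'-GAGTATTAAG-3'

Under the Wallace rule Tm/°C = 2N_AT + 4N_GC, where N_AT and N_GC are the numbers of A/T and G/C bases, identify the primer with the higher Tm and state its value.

Primer F: A+T=7, G+C=13 → Tm = 2(7)+4(13) = 66°C
Primer R: A+T=7, G+C=3 → Tm = 2(7)+4(3) = 26°C
66°C vs 26°C → primer F is higher.

Primer F, 66°C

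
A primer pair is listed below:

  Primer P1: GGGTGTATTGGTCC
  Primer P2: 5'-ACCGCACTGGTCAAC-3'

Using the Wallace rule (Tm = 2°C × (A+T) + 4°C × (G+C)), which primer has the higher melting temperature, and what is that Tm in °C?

Primer P1: A+T=6, G+C=8 → Tm = 2(6)+4(8) = 44°C
Primer P2: A+T=6, G+C=9 → Tm = 2(6)+4(9) = 48°C
44°C vs 48°C → primer P2 is higher.

Primer P2, 48°C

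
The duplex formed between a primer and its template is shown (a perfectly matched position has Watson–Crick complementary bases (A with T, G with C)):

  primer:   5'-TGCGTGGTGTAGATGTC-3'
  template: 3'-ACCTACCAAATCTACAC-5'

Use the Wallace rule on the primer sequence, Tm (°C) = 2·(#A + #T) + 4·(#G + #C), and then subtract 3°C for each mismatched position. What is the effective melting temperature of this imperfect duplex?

Primer base counts: A=2, T=6, G=7, C=2 → A+T=8, G+C=9
Perfect-match Tm = 2(8) + 4(9) = 16 + 36 = 52°C
Mismatches (positions where the bases are not complementary): 4 (at positions 3, 4, 9, 17)
Effective Tm = 52 − 4×3 = 52 − 12 = 40°C

40°C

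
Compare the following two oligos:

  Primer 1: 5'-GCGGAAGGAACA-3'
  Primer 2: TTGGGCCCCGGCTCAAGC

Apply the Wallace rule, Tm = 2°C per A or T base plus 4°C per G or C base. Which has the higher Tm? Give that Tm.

Primer 1: A+T=5, G+C=7 → Tm = 2(5)+4(7) = 38°C
Primer 2: A+T=5, G+C=13 → Tm = 2(5)+4(13) = 62°C
38°C vs 62°C → primer 2 is higher.

Primer 2, 62°C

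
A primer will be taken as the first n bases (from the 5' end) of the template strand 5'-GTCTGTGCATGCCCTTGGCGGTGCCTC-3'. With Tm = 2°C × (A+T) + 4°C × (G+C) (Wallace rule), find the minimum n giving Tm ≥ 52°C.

First 16 bases: GTCTGTGCATGCCCTT → Tm = 50°C (< 52°C)
First 17 bases: GTCTGTGCATGCCCTTG → Tm = 54°C (≥ 52°C)
Each additional base adds 2°C (A/T) or 4°C (G/C), so Tm is non-decreasing in n; n = 17 is the first length to reach 52°C.

n = 17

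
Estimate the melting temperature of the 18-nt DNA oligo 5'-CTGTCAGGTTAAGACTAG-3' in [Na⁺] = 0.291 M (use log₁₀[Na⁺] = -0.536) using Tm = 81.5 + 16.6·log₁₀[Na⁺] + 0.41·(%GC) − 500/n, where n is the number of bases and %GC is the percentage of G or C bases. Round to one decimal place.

Length n = 18. Scanning the sequence gives G=5, T=5, A=5, C=3.
G+C = 8, so %GC = 8/18 × 100 = 44.444%
Salt term: 16.6 × (-0.536) = -8.898
GC term: 0.41 × 44.444 = 18.222; length term: −500/18 = −27.778
Tm = 81.5 + (-8.898) + 18.222 − 27.778 = 63.046 → 63.0°C

63.0°C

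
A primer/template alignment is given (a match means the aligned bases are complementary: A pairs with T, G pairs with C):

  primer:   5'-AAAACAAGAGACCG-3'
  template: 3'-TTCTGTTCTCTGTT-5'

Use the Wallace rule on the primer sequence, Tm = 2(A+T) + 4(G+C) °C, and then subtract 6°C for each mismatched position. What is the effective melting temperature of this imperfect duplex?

Primer base counts: A=8, T=0, G=3, C=3 → A+T=8, G+C=6
Perfect-match Tm = 2(8) + 4(6) = 16 + 24 = 40°C
Mismatches (positions where the bases are not complementary): 3 (at positions 3, 13, 14)
Effective Tm = 40 − 3×6 = 40 − 18 = 22°C

22°C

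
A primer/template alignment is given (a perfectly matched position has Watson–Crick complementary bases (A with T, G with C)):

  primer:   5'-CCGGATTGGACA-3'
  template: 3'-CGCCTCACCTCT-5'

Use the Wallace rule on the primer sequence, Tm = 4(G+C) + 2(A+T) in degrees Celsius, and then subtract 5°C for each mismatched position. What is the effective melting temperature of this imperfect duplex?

Primer base counts: A=3, T=2, G=4, C=3 → A+T=5, G+C=7
Perfect-match Tm = 2(5) + 4(7) = 10 + 28 = 38°C
Mismatches (positions where the bases are not complementary): 3 (at positions 1, 6, 11)
Effective Tm = 38 − 3×5 = 38 − 15 = 23°C

23°C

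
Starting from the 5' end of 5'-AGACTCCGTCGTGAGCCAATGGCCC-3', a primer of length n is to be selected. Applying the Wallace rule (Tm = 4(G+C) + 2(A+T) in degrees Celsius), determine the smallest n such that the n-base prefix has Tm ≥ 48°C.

n = 15

First 14 bases: AGACTCCGTCGTGA → Tm = 44°C (< 48°C)
First 15 bases: AGACTCCGTCGTGAG → Tm = 48°C (≥ 48°C)
Each additional base adds 2°C (A/T) or 4°C (G/C), so Tm is non-decreasing in n; n = 15 is the first length to reach 48°C.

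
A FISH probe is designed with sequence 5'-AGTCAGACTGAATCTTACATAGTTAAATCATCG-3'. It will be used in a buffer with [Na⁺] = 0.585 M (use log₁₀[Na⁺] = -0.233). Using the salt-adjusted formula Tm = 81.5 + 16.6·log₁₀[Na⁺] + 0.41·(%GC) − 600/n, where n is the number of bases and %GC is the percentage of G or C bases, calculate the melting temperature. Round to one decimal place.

Length n = 33. Counting bases: G=5, T=10, C=6, A=12
G+C = 11, so %GC = 11/33 × 100 = 33.333%
Salt term: 16.6 × (-0.233) = -3.868
GC term: 0.41 × 33.333 = 13.667; length term: −600/33 = −18.182
Tm = 81.5 + (-3.868) + 13.667 − 18.182 = 73.117 → 73.1°C

73.1°C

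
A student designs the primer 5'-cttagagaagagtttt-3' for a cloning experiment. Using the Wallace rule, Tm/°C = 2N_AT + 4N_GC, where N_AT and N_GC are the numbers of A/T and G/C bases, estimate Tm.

Counting bases: C=1, A=5, T=6, G=4
A+T = 11, G+C = 5
Tm = 2×11 + 4×5 = 42°C

42°C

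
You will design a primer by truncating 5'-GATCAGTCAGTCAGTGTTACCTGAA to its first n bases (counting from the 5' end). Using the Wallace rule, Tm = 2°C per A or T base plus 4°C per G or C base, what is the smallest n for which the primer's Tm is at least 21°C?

n = 8

First 7 bases: GATCAGT → Tm = 20°C (< 21°C)
First 8 bases: GATCAGTC → Tm = 24°C (≥ 21°C)
Since every base adds ≥2°C, Tm only increases with n, so the threshold is first crossed at n = 8.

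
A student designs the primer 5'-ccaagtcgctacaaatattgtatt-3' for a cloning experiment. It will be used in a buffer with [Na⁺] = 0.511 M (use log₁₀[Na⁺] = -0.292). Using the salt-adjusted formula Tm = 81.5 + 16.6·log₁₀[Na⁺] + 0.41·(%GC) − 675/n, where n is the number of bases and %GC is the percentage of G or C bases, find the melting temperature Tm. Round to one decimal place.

62.2°C

Length n = 24. Base counts: T=8, C=5, A=8, G=3
G+C = 8, so %GC = 8/24 × 100 = 33.333%
Salt term: 16.6 × (-0.292) = -4.847
GC term: 0.41 × 33.333 = 13.667; length term: −675/24 = −28.125
Tm = 81.5 + (-4.847) + 13.667 − 28.125 = 62.195 → 62.2°C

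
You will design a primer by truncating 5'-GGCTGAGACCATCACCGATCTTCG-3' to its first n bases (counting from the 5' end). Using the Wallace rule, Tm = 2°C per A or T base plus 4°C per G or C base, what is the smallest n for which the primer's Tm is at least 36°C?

First 10 bases: GGCTGAGACC → Tm = 34°C (< 36°C)
First 11 bases: GGCTGAGACCA → Tm = 36°C (≥ 36°C)
Since every base adds ≥2°C, Tm only increases with n, so the threshold is first crossed at n = 11.

n = 11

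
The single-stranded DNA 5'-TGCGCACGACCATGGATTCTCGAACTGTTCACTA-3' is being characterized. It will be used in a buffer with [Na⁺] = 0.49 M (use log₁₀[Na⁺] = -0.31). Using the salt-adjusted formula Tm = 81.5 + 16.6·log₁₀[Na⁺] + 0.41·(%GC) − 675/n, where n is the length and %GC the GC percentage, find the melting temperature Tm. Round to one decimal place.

77.0°C

Length n = 34. C=10, A=8, T=9, G=7
G+C = 17, so %GC = 17/34 × 100 = 50%
Salt term: 16.6 × (-0.31) = -5.146
GC term: 0.41 × 50 = 20.5; length term: −675/34 = −19.853
Tm = 81.5 + (-5.146) + 20.5 − 19.853 = 77.001 → 77.0°C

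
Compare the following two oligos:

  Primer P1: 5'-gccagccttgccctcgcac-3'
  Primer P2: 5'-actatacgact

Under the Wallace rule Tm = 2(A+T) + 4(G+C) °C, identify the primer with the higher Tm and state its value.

Primer P1, 66°C

Primer P1: A+T=5, G+C=14 → Tm = 2(5)+4(14) = 66°C
Primer P2: A+T=7, G+C=4 → Tm = 2(7)+4(4) = 30°C
66°C vs 30°C → primer P1 is higher.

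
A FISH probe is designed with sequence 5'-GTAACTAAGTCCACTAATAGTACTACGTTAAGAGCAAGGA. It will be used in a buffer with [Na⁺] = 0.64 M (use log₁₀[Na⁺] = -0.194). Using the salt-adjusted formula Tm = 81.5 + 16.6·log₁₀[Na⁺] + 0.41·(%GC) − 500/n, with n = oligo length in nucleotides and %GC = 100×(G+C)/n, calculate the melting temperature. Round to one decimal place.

Length n = 40. Base counts: G=8, C=7, A=16, T=9
G+C = 15, so %GC = 15/40 × 100 = 37.5%
Salt term: 16.6 × (-0.194) = -3.22
GC term: 0.41 × 37.5 = 15.375; length term: −500/40 = −12.5
Tm = 81.5 + (-3.22) + 15.375 − 12.5 = 81.155 → 81.2°C

81.2°C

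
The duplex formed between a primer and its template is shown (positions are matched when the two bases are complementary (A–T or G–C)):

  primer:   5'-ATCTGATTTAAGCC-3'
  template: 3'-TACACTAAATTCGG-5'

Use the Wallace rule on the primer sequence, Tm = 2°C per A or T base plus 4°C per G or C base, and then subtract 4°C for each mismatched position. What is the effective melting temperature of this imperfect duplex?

Primer base counts: A=4, T=5, G=2, C=3 → A+T=9, G+C=5
Perfect-match Tm = 2(9) + 4(5) = 18 + 20 = 38°C
Mismatches (positions where the bases are not complementary): 1 (at position 3)
Effective Tm = 38 − 1×4 = 38 − 4 = 34°C

34°C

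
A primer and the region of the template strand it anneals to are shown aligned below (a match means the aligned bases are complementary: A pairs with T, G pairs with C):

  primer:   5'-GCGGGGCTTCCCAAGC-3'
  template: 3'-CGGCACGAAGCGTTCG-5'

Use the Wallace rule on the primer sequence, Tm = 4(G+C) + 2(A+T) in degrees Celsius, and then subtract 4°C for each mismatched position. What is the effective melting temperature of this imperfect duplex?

44°C

Primer base counts: A=2, T=2, G=6, C=6 → A+T=4, G+C=12
Perfect-match Tm = 2(4) + 4(12) = 8 + 48 = 56°C
Mismatches (positions where the bases are not complementary): 3 (at positions 3, 5, 11)
Effective Tm = 56 − 3×4 = 56 − 12 = 44°C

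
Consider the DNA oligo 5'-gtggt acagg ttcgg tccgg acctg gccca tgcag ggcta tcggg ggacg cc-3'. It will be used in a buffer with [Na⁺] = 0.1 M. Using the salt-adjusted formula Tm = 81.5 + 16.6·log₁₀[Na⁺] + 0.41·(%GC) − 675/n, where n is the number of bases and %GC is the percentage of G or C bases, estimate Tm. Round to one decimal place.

80.3°C

Length n = 52. G=21, A=7, C=15, T=9
G+C = 36, so %GC = 36/52 × 100 = 69.231%
Salt term: 16.6 × (-1) = -16.6
GC term: 0.41 × 69.231 = 28.385; length term: −675/52 = −12.981
Tm = 81.5 + (-16.6) + 28.385 − 12.981 = 80.304 → 80.3°C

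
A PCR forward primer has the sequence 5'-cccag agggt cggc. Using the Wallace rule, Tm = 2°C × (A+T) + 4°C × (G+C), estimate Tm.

50°C

Base counts: T=1, C=5, A=2, G=6
AT pairs contribute 3, GC pairs contribute 11.
Tm = 4·11 + 2·3 = 44 + 6 = 50°C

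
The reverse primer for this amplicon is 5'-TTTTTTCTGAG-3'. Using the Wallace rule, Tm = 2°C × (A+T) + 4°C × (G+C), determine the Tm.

Counting bases: T=7, G=2, C=1, A=1
So N_AT = 8 and N_GC = 3.
Tm = 2×8 + 4×3 = 28°C

28°C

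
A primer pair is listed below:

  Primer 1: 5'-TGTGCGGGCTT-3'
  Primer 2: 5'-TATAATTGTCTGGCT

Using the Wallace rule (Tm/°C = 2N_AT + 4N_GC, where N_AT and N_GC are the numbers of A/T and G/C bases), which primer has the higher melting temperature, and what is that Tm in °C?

Primer 1: A+T=4, G+C=7 → Tm = 2(4)+4(7) = 36°C
Primer 2: A+T=10, G+C=5 → Tm = 2(10)+4(5) = 40°C
36°C vs 40°C → primer 2 is higher.

Primer 2, 40°C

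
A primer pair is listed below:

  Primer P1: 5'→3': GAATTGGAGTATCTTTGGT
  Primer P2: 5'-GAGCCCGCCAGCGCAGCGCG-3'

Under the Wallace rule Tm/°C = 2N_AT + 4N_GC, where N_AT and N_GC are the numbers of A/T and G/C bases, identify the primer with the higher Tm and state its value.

Primer P2, 74°C

Primer P1: A+T=12, G+C=7 → Tm = 2(12)+4(7) = 52°C
Primer P2: A+T=3, G+C=17 → Tm = 2(3)+4(17) = 74°C
52°C vs 74°C → primer P2 is higher.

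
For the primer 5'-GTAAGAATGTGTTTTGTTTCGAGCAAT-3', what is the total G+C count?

9

Counting bases: T=11, G=7, A=7, C=2
Total G or C: 7 + 2 = 9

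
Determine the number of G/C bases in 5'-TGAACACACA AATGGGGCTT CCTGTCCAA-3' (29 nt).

14

Base counts: A=9, C=8, T=6, G=6
Total G or C: 6 + 8 = 14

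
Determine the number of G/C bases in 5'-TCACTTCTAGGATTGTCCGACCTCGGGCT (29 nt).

A=4, T=9, C=9, G=7
Total G or C: 7 + 9 = 16

16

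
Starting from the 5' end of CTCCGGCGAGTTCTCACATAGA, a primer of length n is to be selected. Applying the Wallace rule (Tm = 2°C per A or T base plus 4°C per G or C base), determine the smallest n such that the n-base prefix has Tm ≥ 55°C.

First 16 bases: CTCCGGCGAGTTCTCA → Tm = 52°C (< 55°C)
First 17 bases: CTCCGGCGAGTTCTCAC → Tm = 56°C (≥ 55°C)
Since every base adds ≥2°C, Tm only increases with n, so the threshold is first crossed at n = 17.

n = 17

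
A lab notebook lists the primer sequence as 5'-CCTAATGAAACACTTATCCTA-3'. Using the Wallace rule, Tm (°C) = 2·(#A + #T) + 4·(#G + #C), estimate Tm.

56°C

Counting bases: G=1, A=8, T=6, C=6
A+T = 14, G+C = 7
Tm = 4·7 + 2·14 = 28 + 28 = 56°C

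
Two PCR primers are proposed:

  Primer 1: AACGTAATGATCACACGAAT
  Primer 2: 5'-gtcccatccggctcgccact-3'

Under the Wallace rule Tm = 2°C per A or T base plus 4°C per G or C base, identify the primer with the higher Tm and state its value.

Primer 1: A+T=13, G+C=7 → Tm = 2(13)+4(7) = 54°C
Primer 2: A+T=6, G+C=14 → Tm = 2(6)+4(14) = 68°C
54°C vs 68°C → primer 2 is higher.

Primer 2, 68°C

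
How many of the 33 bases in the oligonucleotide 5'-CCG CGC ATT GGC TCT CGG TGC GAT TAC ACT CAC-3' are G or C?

T=8, C=12, G=8, A=5
Total G or C: 8 + 12 = 20

20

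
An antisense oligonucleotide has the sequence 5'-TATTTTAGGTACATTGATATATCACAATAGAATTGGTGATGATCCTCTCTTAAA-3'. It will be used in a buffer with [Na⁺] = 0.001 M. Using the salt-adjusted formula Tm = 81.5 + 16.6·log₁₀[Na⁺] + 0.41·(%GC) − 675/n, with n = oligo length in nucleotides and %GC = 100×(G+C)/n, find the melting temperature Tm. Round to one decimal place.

Length n = 54. Scanning the sequence gives A=18, G=8, C=7, T=21.
G+C = 15, so %GC = 15/54 × 100 = 27.778%
Salt term: 16.6 × (-3) = -49.8
GC term: 0.41 × 27.778 = 11.389; length term: −675/54 = −12.5
Tm = 81.5 + (-49.8) + 11.389 − 12.5 = 30.589 → 30.6°C

30.6°C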